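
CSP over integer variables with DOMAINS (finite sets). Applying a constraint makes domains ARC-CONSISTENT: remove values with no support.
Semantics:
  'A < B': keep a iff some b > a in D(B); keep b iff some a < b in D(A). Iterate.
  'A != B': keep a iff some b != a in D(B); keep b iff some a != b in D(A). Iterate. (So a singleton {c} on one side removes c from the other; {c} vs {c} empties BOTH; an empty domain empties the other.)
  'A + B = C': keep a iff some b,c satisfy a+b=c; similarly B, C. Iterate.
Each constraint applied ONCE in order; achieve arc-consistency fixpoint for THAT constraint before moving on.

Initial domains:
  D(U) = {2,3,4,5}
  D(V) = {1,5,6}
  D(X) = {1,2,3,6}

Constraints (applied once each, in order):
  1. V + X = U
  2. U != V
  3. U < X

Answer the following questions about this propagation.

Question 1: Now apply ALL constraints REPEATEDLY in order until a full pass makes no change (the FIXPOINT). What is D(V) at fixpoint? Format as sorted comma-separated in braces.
pass 0 (initial): D(V)={1,5,6}
pass 1: U {2,3,4,5}->{2}; V {1,5,6}->{1}; X {1,2,3,6}->{3}
pass 2: U {2}->{}; V {1}->{}; X {3}->{}
pass 3: no change
Fixpoint after 3 passes: D(V) = {}

Answer: {}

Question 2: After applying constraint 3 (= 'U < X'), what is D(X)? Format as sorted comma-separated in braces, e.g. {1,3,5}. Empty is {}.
Answer: {3}

Derivation:
Constraint 1 (V + X = U) on D(V)={1,5,6} D(X)={1,2,3,6} D(U)={2,3,4,5}: V {1,5,6}->{1}; X {1,2,3,6}->{1,2,3}; U {2,3,4,5}->{2,3,4}
Constraint 2 (U != V) on D(U)={2,3,4} D(V)={1}: no change
Constraint 3 (U < X) on D(U)={2,3,4} D(X)={1,2,3}: U {2,3,4}->{2}; X {1,2,3}->{3}
So after constraint 3: D(X) = {3}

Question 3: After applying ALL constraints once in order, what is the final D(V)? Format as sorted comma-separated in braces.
Answer: {1}

Derivation:
Constraint 1 (V + X = U) on D(V)={1,5,6} D(X)={1,2,3,6} D(U)={2,3,4,5}: V {1,5,6}->{1}; X {1,2,3,6}->{1,2,3}; U {2,3,4,5}->{2,3,4}
Constraint 2 (U != V) on D(U)={2,3,4} D(V)={1}: no change
Constraint 3 (U < X) on D(U)={2,3,4} D(X)={1,2,3}: U {2,3,4}->{2}; X {1,2,3}->{3}
So after all 3 constraints: D(V) = {1}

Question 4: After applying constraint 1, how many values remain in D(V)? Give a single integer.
Answer: 1

Derivation:
Constraint 1 (V + X = U) on D(V)={1,5,6} D(X)={1,2,3,6} D(U)={2,3,4,5}: V {1,5,6}->{1}; X {1,2,3,6}->{1,2,3}; U {2,3,4,5}->{2,3,4}
So after constraint 1: D(V)={1}, size = 1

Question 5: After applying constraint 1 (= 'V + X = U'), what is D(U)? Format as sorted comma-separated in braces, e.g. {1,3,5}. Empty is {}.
Constraint 1 (V + X = U) on D(V)={1,5,6} D(X)={1,2,3,6} D(U)={2,3,4,5}: V {1,5,6}->{1}; X {1,2,3,6}->{1,2,3}; U {2,3,4,5}->{2,3,4}
So after constraint 1: D(U) = {2,3,4}

Answer: {2,3,4}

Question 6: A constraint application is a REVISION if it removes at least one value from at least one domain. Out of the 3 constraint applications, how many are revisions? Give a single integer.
Answer: 2

Derivation:
Constraint 1 (V + X = U) on D(V)={1,5,6} D(X)={1,2,3,6} D(U)={2,3,4,5}: V {1,5,6}->{1}; X {1,2,3,6}->{1,2,3}; U {2,3,4,5}->{2,3,4} => REVISION
Constraint 2 (U != V) on D(U)={2,3,4} D(V)={1}: no change => not a revision
Constraint 3 (U < X) on D(U)={2,3,4} D(X)={1,2,3}: U {2,3,4}->{2}; X {1,2,3}->{3} => REVISION
Total revisions = 2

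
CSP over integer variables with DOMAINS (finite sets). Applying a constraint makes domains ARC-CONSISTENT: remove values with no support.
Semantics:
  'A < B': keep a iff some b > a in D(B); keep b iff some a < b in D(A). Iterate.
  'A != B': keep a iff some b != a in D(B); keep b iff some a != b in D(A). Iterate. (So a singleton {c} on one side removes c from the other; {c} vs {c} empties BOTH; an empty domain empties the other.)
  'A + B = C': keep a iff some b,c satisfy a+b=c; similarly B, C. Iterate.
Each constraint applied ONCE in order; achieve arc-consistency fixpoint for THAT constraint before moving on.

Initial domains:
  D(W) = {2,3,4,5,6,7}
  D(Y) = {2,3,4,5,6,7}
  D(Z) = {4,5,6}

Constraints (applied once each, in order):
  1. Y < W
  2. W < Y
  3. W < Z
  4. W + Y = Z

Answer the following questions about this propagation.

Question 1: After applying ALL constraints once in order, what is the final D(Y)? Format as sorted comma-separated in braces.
Constraint 1 (Y < W) on D(Y)={2,3,4,5,6,7} D(W)={2,3,4,5,6,7}: Y {2,3,4,5,6,7}->{2,3,4,5,6}; W {2,3,4,5,6,7}->{3,4,5,6,7}
Constraint 2 (W < Y) on D(W)={3,4,5,6,7} D(Y)={2,3,4,5,6}: W {3,4,5,6,7}->{3,4,5}; Y {2,3,4,5,6}->{4,5,6}
Constraint 3 (W < Z) on D(W)={3,4,5} D(Z)={4,5,6}: no change
Constraint 4 (W + Y = Z) on D(W)={3,4,5} D(Y)={4,5,6} D(Z)={4,5,6}: W {3,4,5}->{}; Y {4,5,6}->{}; Z {4,5,6}->{}
So after all 4 constraints: D(Y) = {}

Answer: {}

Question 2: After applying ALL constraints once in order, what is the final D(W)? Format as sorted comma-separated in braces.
Constraint 1 (Y < W) on D(Y)={2,3,4,5,6,7} D(W)={2,3,4,5,6,7}: Y {2,3,4,5,6,7}->{2,3,4,5,6}; W {2,3,4,5,6,7}->{3,4,5,6,7}
Constraint 2 (W < Y) on D(W)={3,4,5,6,7} D(Y)={2,3,4,5,6}: W {3,4,5,6,7}->{3,4,5}; Y {2,3,4,5,6}->{4,5,6}
Constraint 3 (W < Z) on D(W)={3,4,5} D(Z)={4,5,6}: no change
Constraint 4 (W + Y = Z) on D(W)={3,4,5} D(Y)={4,5,6} D(Z)={4,5,6}: W {3,4,5}->{}; Y {4,5,6}->{}; Z {4,5,6}->{}
So after all 4 constraints: D(W) = {}

Answer: {}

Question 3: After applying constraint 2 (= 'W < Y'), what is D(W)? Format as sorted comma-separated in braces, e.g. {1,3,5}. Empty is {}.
Answer: {3,4,5}

Derivation:
Constraint 1 (Y < W) on D(Y)={2,3,4,5,6,7} D(W)={2,3,4,5,6,7}: Y {2,3,4,5,6,7}->{2,3,4,5,6}; W {2,3,4,5,6,7}->{3,4,5,6,7}
Constraint 2 (W < Y) on D(W)={3,4,5,6,7} D(Y)={2,3,4,5,6}: W {3,4,5,6,7}->{3,4,5}; Y {2,3,4,5,6}->{4,5,6}
So after constraint 2: D(W) = {3,4,5}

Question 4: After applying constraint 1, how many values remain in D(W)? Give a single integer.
Answer: 5

Derivation:
Constraint 1 (Y < W) on D(Y)={2,3,4,5,6,7} D(W)={2,3,4,5,6,7}: Y {2,3,4,5,6,7}->{2,3,4,5,6}; W {2,3,4,5,6,7}->{3,4,5,6,7}
So after constraint 1: D(W)={3,4,5,6,7}, size = 5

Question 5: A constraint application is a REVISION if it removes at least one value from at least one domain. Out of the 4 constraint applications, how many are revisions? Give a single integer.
Constraint 1 (Y < W) on D(Y)={2,3,4,5,6,7} D(W)={2,3,4,5,6,7}: Y {2,3,4,5,6,7}->{2,3,4,5,6}; W {2,3,4,5,6,7}->{3,4,5,6,7} => REVISION
Constraint 2 (W < Y) on D(W)={3,4,5,6,7} D(Y)={2,3,4,5,6}: W {3,4,5,6,7}->{3,4,5}; Y {2,3,4,5,6}->{4,5,6} => REVISION
Constraint 3 (W < Z) on D(W)={3,4,5} D(Z)={4,5,6}: no change => not a revision
Constraint 4 (W + Y = Z) on D(W)={3,4,5} D(Y)={4,5,6} D(Z)={4,5,6}: W {3,4,5}->{}; Y {4,5,6}->{}; Z {4,5,6}->{} => REVISION
Total revisions = 3

Answer: 3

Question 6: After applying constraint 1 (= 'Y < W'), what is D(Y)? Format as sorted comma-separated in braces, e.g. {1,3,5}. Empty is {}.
Constraint 1 (Y < W) on D(Y)={2,3,4,5,6,7} D(W)={2,3,4,5,6,7}: Y {2,3,4,5,6,7}->{2,3,4,5,6}; W {2,3,4,5,6,7}->{3,4,5,6,7}
So after constraint 1: D(Y) = {2,3,4,5,6}

Answer: {2,3,4,5,6}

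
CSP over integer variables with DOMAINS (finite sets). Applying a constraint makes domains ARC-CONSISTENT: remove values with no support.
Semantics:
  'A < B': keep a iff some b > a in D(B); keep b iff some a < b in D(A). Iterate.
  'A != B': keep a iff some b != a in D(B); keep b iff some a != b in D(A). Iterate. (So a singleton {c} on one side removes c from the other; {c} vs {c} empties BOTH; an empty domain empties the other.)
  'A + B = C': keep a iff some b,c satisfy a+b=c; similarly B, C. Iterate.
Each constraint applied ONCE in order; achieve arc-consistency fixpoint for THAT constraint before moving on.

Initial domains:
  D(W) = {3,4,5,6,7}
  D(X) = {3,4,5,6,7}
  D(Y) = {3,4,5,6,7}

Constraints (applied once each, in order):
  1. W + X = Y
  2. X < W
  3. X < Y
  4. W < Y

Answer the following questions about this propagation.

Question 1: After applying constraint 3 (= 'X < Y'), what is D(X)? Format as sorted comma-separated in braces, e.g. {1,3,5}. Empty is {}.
Constraint 1 (W + X = Y) on D(W)={3,4,5,6,7} D(X)={3,4,5,6,7} D(Y)={3,4,5,6,7}: W {3,4,5,6,7}->{3,4}; X {3,4,5,6,7}->{3,4}; Y {3,4,5,6,7}->{6,7}
Constraint 2 (X < W) on D(X)={3,4} D(W)={3,4}: X {3,4}->{3}; W {3,4}->{4}
Constraint 3 (X < Y) on D(X)={3} D(Y)={6,7}: no change
So after constraint 3: D(X) = {3}

Answer: {3}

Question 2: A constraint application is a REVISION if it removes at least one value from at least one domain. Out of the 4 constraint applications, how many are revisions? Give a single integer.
Answer: 2

Derivation:
Constraint 1 (W + X = Y) on D(W)={3,4,5,6,7} D(X)={3,4,5,6,7} D(Y)={3,4,5,6,7}: W {3,4,5,6,7}->{3,4}; X {3,4,5,6,7}->{3,4}; Y {3,4,5,6,7}->{6,7} => REVISION
Constraint 2 (X < W) on D(X)={3,4} D(W)={3,4}: X {3,4}->{3}; W {3,4}->{4} => REVISION
Constraint 3 (X < Y) on D(X)={3} D(Y)={6,7}: no change => not a revision
Constraint 4 (W < Y) on D(W)={4} D(Y)={6,7}: no change => not a revision
Total revisions = 2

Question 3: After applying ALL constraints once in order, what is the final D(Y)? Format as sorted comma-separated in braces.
Answer: {6,7}

Derivation:
Constraint 1 (W + X = Y) on D(W)={3,4,5,6,7} D(X)={3,4,5,6,7} D(Y)={3,4,5,6,7}: W {3,4,5,6,7}->{3,4}; X {3,4,5,6,7}->{3,4}; Y {3,4,5,6,7}->{6,7}
Constraint 2 (X < W) on D(X)={3,4} D(W)={3,4}: X {3,4}->{3}; W {3,4}->{4}
Constraint 3 (X < Y) on D(X)={3} D(Y)={6,7}: no change
Constraint 4 (W < Y) on D(W)={4} D(Y)={6,7}: no change
So after all 4 constraints: D(Y) = {6,7}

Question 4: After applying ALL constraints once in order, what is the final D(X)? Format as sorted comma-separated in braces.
Answer: {3}

Derivation:
Constraint 1 (W + X = Y) on D(W)={3,4,5,6,7} D(X)={3,4,5,6,7} D(Y)={3,4,5,6,7}: W {3,4,5,6,7}->{3,4}; X {3,4,5,6,7}->{3,4}; Y {3,4,5,6,7}->{6,7}
Constraint 2 (X < W) on D(X)={3,4} D(W)={3,4}: X {3,4}->{3}; W {3,4}->{4}
Constraint 3 (X < Y) on D(X)={3} D(Y)={6,7}: no change
Constraint 4 (W < Y) on D(W)={4} D(Y)={6,7}: no change
So after all 4 constraints: D(X) = {3}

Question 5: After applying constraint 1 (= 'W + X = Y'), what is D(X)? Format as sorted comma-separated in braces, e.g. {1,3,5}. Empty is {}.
Constraint 1 (W + X = Y) on D(W)={3,4,5,6,7} D(X)={3,4,5,6,7} D(Y)={3,4,5,6,7}: W {3,4,5,6,7}->{3,4}; X {3,4,5,6,7}->{3,4}; Y {3,4,5,6,7}->{6,7}
So after constraint 1: D(X) = {3,4}

Answer: {3,4}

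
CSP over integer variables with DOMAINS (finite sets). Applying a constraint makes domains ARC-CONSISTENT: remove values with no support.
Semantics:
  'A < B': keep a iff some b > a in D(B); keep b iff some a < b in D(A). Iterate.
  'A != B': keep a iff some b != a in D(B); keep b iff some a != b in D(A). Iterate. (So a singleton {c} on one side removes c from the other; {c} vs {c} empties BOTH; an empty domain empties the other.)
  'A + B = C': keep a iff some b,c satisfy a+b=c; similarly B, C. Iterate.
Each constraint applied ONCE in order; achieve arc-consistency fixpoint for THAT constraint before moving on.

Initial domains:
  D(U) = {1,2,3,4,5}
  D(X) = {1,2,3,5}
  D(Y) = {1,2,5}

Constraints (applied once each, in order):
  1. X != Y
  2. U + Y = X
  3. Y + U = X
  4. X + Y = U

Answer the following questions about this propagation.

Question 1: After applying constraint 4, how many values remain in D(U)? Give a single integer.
Constraint 1 (X != Y) on D(X)={1,2,3,5} D(Y)={1,2,5}: no change
Constraint 2 (U + Y = X) on D(U)={1,2,3,4,5} D(Y)={1,2,5} D(X)={1,2,3,5}: U {1,2,3,4,5}->{1,2,3,4}; Y {1,2,5}->{1,2}; X {1,2,3,5}->{2,3,5}
Constraint 3 (Y + U = X) on D(Y)={1,2} D(U)={1,2,3,4} D(X)={2,3,5}: no change
Constraint 4 (X + Y = U) on D(X)={2,3,5} D(Y)={1,2} D(U)={1,2,3,4}: X {2,3,5}->{2,3}; U {1,2,3,4}->{3,4}
So after constraint 4: D(U)={3,4}, size = 2

Answer: 2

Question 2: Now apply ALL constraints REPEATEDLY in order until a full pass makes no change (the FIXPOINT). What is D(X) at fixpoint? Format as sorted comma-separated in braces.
pass 0 (initial): D(X)={1,2,3,5}
pass 1: U {1,2,3,4,5}->{3,4}; X {1,2,3,5}->{2,3}; Y {1,2,5}->{1,2}
pass 2: U {3,4}->{}; X {2,3}->{}; Y {1,2}->{}
pass 3: no change
Fixpoint after 3 passes: D(X) = {}

Answer: {}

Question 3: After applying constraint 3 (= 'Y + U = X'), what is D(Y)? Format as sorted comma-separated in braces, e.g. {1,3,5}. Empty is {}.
Answer: {1,2}

Derivation:
Constraint 1 (X != Y) on D(X)={1,2,3,5} D(Y)={1,2,5}: no change
Constraint 2 (U + Y = X) on D(U)={1,2,3,4,5} D(Y)={1,2,5} D(X)={1,2,3,5}: U {1,2,3,4,5}->{1,2,3,4}; Y {1,2,5}->{1,2}; X {1,2,3,5}->{2,3,5}
Constraint 3 (Y + U = X) on D(Y)={1,2} D(U)={1,2,3,4} D(X)={2,3,5}: no change
So after constraint 3: D(Y) = {1,2}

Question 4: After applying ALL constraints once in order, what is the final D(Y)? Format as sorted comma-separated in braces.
Answer: {1,2}

Derivation:
Constraint 1 (X != Y) on D(X)={1,2,3,5} D(Y)={1,2,5}: no change
Constraint 2 (U + Y = X) on D(U)={1,2,3,4,5} D(Y)={1,2,5} D(X)={1,2,3,5}: U {1,2,3,4,5}->{1,2,3,4}; Y {1,2,5}->{1,2}; X {1,2,3,5}->{2,3,5}
Constraint 3 (Y + U = X) on D(Y)={1,2} D(U)={1,2,3,4} D(X)={2,3,5}: no change
Constraint 4 (X + Y = U) on D(X)={2,3,5} D(Y)={1,2} D(U)={1,2,3,4}: X {2,3,5}->{2,3}; U {1,2,3,4}->{3,4}
So after all 4 constraints: D(Y) = {1,2}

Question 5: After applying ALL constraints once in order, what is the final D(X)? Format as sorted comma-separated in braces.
Constraint 1 (X != Y) on D(X)={1,2,3,5} D(Y)={1,2,5}: no change
Constraint 2 (U + Y = X) on D(U)={1,2,3,4,5} D(Y)={1,2,5} D(X)={1,2,3,5}: U {1,2,3,4,5}->{1,2,3,4}; Y {1,2,5}->{1,2}; X {1,2,3,5}->{2,3,5}
Constraint 3 (Y + U = X) on D(Y)={1,2} D(U)={1,2,3,4} D(X)={2,3,5}: no change
Constraint 4 (X + Y = U) on D(X)={2,3,5} D(Y)={1,2} D(U)={1,2,3,4}: X {2,3,5}->{2,3}; U {1,2,3,4}->{3,4}
So after all 4 constraints: D(X) = {2,3}

Answer: {2,3}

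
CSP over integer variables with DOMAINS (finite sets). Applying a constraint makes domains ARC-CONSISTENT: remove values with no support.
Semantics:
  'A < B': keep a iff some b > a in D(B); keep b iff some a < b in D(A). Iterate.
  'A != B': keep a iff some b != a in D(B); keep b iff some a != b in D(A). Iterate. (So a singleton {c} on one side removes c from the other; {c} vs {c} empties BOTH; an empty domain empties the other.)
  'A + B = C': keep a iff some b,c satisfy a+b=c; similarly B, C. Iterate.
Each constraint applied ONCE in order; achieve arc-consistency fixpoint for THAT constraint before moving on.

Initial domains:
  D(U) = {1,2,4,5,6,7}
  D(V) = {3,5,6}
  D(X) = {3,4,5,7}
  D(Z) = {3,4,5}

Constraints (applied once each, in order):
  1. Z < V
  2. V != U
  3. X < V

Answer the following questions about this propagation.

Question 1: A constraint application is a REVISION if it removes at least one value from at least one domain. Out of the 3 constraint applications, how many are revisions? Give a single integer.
Answer: 2

Derivation:
Constraint 1 (Z < V) on D(Z)={3,4,5} D(V)={3,5,6}: V {3,5,6}->{5,6} => REVISION
Constraint 2 (V != U) on D(V)={5,6} D(U)={1,2,4,5,6,7}: no change => not a revision
Constraint 3 (X < V) on D(X)={3,4,5,7} D(V)={5,6}: X {3,4,5,7}->{3,4,5} => REVISION
Total revisions = 2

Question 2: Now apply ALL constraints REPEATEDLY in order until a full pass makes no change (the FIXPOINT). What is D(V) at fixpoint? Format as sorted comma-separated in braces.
pass 0 (initial): D(V)={3,5,6}
pass 1: V {3,5,6}->{5,6}; X {3,4,5,7}->{3,4,5}
pass 2: no change
Fixpoint after 2 passes: D(V) = {5,6}

Answer: {5,6}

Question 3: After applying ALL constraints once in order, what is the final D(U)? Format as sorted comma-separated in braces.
Constraint 1 (Z < V) on D(Z)={3,4,5} D(V)={3,5,6}: V {3,5,6}->{5,6}
Constraint 2 (V != U) on D(V)={5,6} D(U)={1,2,4,5,6,7}: no change
Constraint 3 (X < V) on D(X)={3,4,5,7} D(V)={5,6}: X {3,4,5,7}->{3,4,5}
So after all 3 constraints: D(U) = {1,2,4,5,6,7}

Answer: {1,2,4,5,6,7}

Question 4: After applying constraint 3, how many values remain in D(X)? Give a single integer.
Constraint 1 (Z < V) on D(Z)={3,4,5} D(V)={3,5,6}: V {3,5,6}->{5,6}
Constraint 2 (V != U) on D(V)={5,6} D(U)={1,2,4,5,6,7}: no change
Constraint 3 (X < V) on D(X)={3,4,5,7} D(V)={5,6}: X {3,4,5,7}->{3,4,5}
So after constraint 3: D(X)={3,4,5}, size = 3

Answer: 3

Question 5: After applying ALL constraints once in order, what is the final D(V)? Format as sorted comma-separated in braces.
Constraint 1 (Z < V) on D(Z)={3,4,5} D(V)={3,5,6}: V {3,5,6}->{5,6}
Constraint 2 (V != U) on D(V)={5,6} D(U)={1,2,4,5,6,7}: no change
Constraint 3 (X < V) on D(X)={3,4,5,7} D(V)={5,6}: X {3,4,5,7}->{3,4,5}
So after all 3 constraints: D(V) = {5,6}

Answer: {5,6}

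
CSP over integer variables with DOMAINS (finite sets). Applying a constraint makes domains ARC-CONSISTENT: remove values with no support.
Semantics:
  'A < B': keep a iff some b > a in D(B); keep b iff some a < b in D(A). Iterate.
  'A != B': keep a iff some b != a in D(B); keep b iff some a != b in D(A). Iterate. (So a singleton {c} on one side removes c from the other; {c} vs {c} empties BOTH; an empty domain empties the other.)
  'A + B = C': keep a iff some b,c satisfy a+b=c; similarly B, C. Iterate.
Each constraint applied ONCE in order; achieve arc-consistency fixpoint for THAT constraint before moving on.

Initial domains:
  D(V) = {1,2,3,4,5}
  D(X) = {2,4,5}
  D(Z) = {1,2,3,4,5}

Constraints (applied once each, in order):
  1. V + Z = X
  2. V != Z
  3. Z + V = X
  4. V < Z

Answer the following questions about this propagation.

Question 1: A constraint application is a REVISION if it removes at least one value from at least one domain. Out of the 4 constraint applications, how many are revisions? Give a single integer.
Answer: 2

Derivation:
Constraint 1 (V + Z = X) on D(V)={1,2,3,4,5} D(Z)={1,2,3,4,5} D(X)={2,4,5}: V {1,2,3,4,5}->{1,2,3,4}; Z {1,2,3,4,5}->{1,2,3,4} => REVISION
Constraint 2 (V != Z) on D(V)={1,2,3,4} D(Z)={1,2,3,4}: no change => not a revision
Constraint 3 (Z + V = X) on D(Z)={1,2,3,4} D(V)={1,2,3,4} D(X)={2,4,5}: no change => not a revision
Constraint 4 (V < Z) on D(V)={1,2,3,4} D(Z)={1,2,3,4}: V {1,2,3,4}->{1,2,3}; Z {1,2,3,4}->{2,3,4} => REVISION
Total revisions = 2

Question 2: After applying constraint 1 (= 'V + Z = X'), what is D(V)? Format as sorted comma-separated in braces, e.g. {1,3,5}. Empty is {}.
Answer: {1,2,3,4}

Derivation:
Constraint 1 (V + Z = X) on D(V)={1,2,3,4,5} D(Z)={1,2,3,4,5} D(X)={2,4,5}: V {1,2,3,4,5}->{1,2,3,4}; Z {1,2,3,4,5}->{1,2,3,4}
So after constraint 1: D(V) = {1,2,3,4}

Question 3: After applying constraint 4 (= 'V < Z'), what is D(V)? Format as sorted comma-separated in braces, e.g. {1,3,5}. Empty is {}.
Constraint 1 (V + Z = X) on D(V)={1,2,3,4,5} D(Z)={1,2,3,4,5} D(X)={2,4,5}: V {1,2,3,4,5}->{1,2,3,4}; Z {1,2,3,4,5}->{1,2,3,4}
Constraint 2 (V != Z) on D(V)={1,2,3,4} D(Z)={1,2,3,4}: no change
Constraint 3 (Z + V = X) on D(Z)={1,2,3,4} D(V)={1,2,3,4} D(X)={2,4,5}: no change
Constraint 4 (V < Z) on D(V)={1,2,3,4} D(Z)={1,2,3,4}: V {1,2,3,4}->{1,2,3}; Z {1,2,3,4}->{2,3,4}
So after constraint 4: D(V) = {1,2,3}

Answer: {1,2,3}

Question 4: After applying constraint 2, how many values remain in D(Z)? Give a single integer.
Answer: 4

Derivation:
Constraint 1 (V + Z = X) on D(V)={1,2,3,4,5} D(Z)={1,2,3,4,5} D(X)={2,4,5}: V {1,2,3,4,5}->{1,2,3,4}; Z {1,2,3,4,5}->{1,2,3,4}
Constraint 2 (V != Z) on D(V)={1,2,3,4} D(Z)={1,2,3,4}: no change
So after constraint 2: D(Z)={1,2,3,4}, size = 4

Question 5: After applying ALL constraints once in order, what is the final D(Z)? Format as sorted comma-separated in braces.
Answer: {2,3,4}

Derivation:
Constraint 1 (V + Z = X) on D(V)={1,2,3,4,5} D(Z)={1,2,3,4,5} D(X)={2,4,5}: V {1,2,3,4,5}->{1,2,3,4}; Z {1,2,3,4,5}->{1,2,3,4}
Constraint 2 (V != Z) on D(V)={1,2,3,4} D(Z)={1,2,3,4}: no change
Constraint 3 (Z + V = X) on D(Z)={1,2,3,4} D(V)={1,2,3,4} D(X)={2,4,5}: no change
Constraint 4 (V < Z) on D(V)={1,2,3,4} D(Z)={1,2,3,4}: V {1,2,3,4}->{1,2,3}; Z {1,2,3,4}->{2,3,4}
So after all 4 constraints: D(Z) = {2,3,4}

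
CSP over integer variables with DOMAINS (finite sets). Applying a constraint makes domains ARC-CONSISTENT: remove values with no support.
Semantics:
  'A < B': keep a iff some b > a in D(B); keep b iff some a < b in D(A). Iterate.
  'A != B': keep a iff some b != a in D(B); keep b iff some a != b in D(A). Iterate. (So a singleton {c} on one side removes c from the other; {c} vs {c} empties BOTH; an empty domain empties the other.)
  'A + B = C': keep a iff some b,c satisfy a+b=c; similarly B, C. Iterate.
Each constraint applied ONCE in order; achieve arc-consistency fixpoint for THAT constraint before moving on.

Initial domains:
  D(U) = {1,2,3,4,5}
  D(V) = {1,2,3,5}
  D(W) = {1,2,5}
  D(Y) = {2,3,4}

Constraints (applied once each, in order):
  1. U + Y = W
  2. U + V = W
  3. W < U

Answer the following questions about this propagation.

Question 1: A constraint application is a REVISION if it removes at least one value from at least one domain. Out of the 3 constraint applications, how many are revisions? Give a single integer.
Constraint 1 (U + Y = W) on D(U)={1,2,3,4,5} D(Y)={2,3,4} D(W)={1,2,5}: U {1,2,3,4,5}->{1,2,3}; W {1,2,5}->{5} => REVISION
Constraint 2 (U + V = W) on D(U)={1,2,3} D(V)={1,2,3,5} D(W)={5}: U {1,2,3}->{2,3}; V {1,2,3,5}->{2,3} => REVISION
Constraint 3 (W < U) on D(W)={5} D(U)={2,3}: W {5}->{}; U {2,3}->{} => REVISION
Total revisions = 3

Answer: 3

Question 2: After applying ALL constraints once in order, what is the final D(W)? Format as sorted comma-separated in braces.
Constraint 1 (U + Y = W) on D(U)={1,2,3,4,5} D(Y)={2,3,4} D(W)={1,2,5}: U {1,2,3,4,5}->{1,2,3}; W {1,2,5}->{5}
Constraint 2 (U + V = W) on D(U)={1,2,3} D(V)={1,2,3,5} D(W)={5}: U {1,2,3}->{2,3}; V {1,2,3,5}->{2,3}
Constraint 3 (W < U) on D(W)={5} D(U)={2,3}: W {5}->{}; U {2,3}->{}
So after all 3 constraints: D(W) = {}

Answer: {}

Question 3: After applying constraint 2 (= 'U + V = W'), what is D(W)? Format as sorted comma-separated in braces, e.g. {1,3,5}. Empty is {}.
Constraint 1 (U + Y = W) on D(U)={1,2,3,4,5} D(Y)={2,3,4} D(W)={1,2,5}: U {1,2,3,4,5}->{1,2,3}; W {1,2,5}->{5}
Constraint 2 (U + V = W) on D(U)={1,2,3} D(V)={1,2,3,5} D(W)={5}: U {1,2,3}->{2,3}; V {1,2,3,5}->{2,3}
So after constraint 2: D(W) = {5}

Answer: {5}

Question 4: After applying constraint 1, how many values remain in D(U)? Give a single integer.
Answer: 3

Derivation:
Constraint 1 (U + Y = W) on D(U)={1,2,3,4,5} D(Y)={2,3,4} D(W)={1,2,5}: U {1,2,3,4,5}->{1,2,3}; W {1,2,5}->{5}
So after constraint 1: D(U)={1,2,3}, size = 3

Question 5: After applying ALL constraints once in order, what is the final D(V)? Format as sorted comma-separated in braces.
Answer: {2,3}

Derivation:
Constraint 1 (U + Y = W) on D(U)={1,2,3,4,5} D(Y)={2,3,4} D(W)={1,2,5}: U {1,2,3,4,5}->{1,2,3}; W {1,2,5}->{5}
Constraint 2 (U + V = W) on D(U)={1,2,3} D(V)={1,2,3,5} D(W)={5}: U {1,2,3}->{2,3}; V {1,2,3,5}->{2,3}
Constraint 3 (W < U) on D(W)={5} D(U)={2,3}: W {5}->{}; U {2,3}->{}
So after all 3 constraints: D(V) = {2,3}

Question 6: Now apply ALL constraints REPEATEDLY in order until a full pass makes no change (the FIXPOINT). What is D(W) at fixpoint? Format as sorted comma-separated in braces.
Answer: {}

Derivation:
pass 0 (initial): D(W)={1,2,5}
pass 1: U {1,2,3,4,5}->{}; V {1,2,3,5}->{2,3}; W {1,2,5}->{}
pass 2: V {2,3}->{}; Y {2,3,4}->{}
pass 3: no change
Fixpoint after 3 passes: D(W) = {}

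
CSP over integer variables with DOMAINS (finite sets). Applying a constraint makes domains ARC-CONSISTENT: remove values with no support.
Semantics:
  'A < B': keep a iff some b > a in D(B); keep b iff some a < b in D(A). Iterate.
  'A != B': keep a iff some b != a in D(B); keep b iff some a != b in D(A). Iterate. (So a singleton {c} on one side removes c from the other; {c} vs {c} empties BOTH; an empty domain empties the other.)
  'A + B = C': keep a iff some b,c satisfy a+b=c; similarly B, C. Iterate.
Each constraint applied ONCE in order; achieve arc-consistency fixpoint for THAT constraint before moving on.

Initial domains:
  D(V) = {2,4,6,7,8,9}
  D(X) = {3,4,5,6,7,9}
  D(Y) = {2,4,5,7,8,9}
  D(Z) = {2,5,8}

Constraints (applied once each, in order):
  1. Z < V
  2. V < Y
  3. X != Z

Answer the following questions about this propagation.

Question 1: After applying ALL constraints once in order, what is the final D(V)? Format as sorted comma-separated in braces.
Constraint 1 (Z < V) on D(Z)={2,5,8} D(V)={2,4,6,7,8,9}: V {2,4,6,7,8,9}->{4,6,7,8,9}
Constraint 2 (V < Y) on D(V)={4,6,7,8,9} D(Y)={2,4,5,7,8,9}: V {4,6,7,8,9}->{4,6,7,8}; Y {2,4,5,7,8,9}->{5,7,8,9}
Constraint 3 (X != Z) on D(X)={3,4,5,6,7,9} D(Z)={2,5,8}: no change
So after all 3 constraints: D(V) = {4,6,7,8}

Answer: {4,6,7,8}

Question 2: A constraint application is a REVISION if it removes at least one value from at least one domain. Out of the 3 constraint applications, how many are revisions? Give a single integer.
Answer: 2

Derivation:
Constraint 1 (Z < V) on D(Z)={2,5,8} D(V)={2,4,6,7,8,9}: V {2,4,6,7,8,9}->{4,6,7,8,9} => REVISION
Constraint 2 (V < Y) on D(V)={4,6,7,8,9} D(Y)={2,4,5,7,8,9}: V {4,6,7,8,9}->{4,6,7,8}; Y {2,4,5,7,8,9}->{5,7,8,9} => REVISION
Constraint 3 (X != Z) on D(X)={3,4,5,6,7,9} D(Z)={2,5,8}: no change => not a revision
Total revisions = 2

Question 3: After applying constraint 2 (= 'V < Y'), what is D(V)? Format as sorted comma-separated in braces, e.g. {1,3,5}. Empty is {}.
Answer: {4,6,7,8}

Derivation:
Constraint 1 (Z < V) on D(Z)={2,5,8} D(V)={2,4,6,7,8,9}: V {2,4,6,7,8,9}->{4,6,7,8,9}
Constraint 2 (V < Y) on D(V)={4,6,7,8,9} D(Y)={2,4,5,7,8,9}: V {4,6,7,8,9}->{4,6,7,8}; Y {2,4,5,7,8,9}->{5,7,8,9}
So after constraint 2: D(V) = {4,6,7,8}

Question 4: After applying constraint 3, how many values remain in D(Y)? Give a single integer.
Answer: 4

Derivation:
Constraint 1 (Z < V) on D(Z)={2,5,8} D(V)={2,4,6,7,8,9}: V {2,4,6,7,8,9}->{4,6,7,8,9}
Constraint 2 (V < Y) on D(V)={4,6,7,8,9} D(Y)={2,4,5,7,8,9}: V {4,6,7,8,9}->{4,6,7,8}; Y {2,4,5,7,8,9}->{5,7,8,9}
Constraint 3 (X != Z) on D(X)={3,4,5,6,7,9} D(Z)={2,5,8}: no change
So after constraint 3: D(Y)={5,7,8,9}, size = 4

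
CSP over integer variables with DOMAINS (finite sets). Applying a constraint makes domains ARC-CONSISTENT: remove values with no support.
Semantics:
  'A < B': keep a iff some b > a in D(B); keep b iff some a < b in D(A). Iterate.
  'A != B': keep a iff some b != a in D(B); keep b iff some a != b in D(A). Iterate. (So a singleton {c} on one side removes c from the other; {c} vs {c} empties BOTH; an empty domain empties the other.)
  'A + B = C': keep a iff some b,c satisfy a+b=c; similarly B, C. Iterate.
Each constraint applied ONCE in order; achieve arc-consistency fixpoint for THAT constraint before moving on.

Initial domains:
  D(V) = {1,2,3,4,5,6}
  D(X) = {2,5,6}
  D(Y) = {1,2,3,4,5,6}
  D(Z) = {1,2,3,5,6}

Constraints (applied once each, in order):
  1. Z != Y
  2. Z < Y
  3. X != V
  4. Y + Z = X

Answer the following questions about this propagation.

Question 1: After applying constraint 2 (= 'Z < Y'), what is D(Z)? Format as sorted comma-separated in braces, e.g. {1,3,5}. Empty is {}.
Constraint 1 (Z != Y) on D(Z)={1,2,3,5,6} D(Y)={1,2,3,4,5,6}: no change
Constraint 2 (Z < Y) on D(Z)={1,2,3,5,6} D(Y)={1,2,3,4,5,6}: Z {1,2,3,5,6}->{1,2,3,5}; Y {1,2,3,4,5,6}->{2,3,4,5,6}
So after constraint 2: D(Z) = {1,2,3,5}

Answer: {1,2,3,5}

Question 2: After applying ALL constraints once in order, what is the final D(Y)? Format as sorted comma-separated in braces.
Constraint 1 (Z != Y) on D(Z)={1,2,3,5,6} D(Y)={1,2,3,4,5,6}: no change
Constraint 2 (Z < Y) on D(Z)={1,2,3,5,6} D(Y)={1,2,3,4,5,6}: Z {1,2,3,5,6}->{1,2,3,5}; Y {1,2,3,4,5,6}->{2,3,4,5,6}
Constraint 3 (X != V) on D(X)={2,5,6} D(V)={1,2,3,4,5,6}: no change
Constraint 4 (Y + Z = X) on D(Y)={2,3,4,5,6} D(Z)={1,2,3,5} D(X)={2,5,6}: Y {2,3,4,5,6}->{2,3,4,5}; Z {1,2,3,5}->{1,2,3}; X {2,5,6}->{5,6}
So after all 4 constraints: D(Y) = {2,3,4,5}

Answer: {2,3,4,5}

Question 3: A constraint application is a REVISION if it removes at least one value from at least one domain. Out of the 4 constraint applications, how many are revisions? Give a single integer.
Constraint 1 (Z != Y) on D(Z)={1,2,3,5,6} D(Y)={1,2,3,4,5,6}: no change => not a revision
Constraint 2 (Z < Y) on D(Z)={1,2,3,5,6} D(Y)={1,2,3,4,5,6}: Z {1,2,3,5,6}->{1,2,3,5}; Y {1,2,3,4,5,6}->{2,3,4,5,6} => REVISION
Constraint 3 (X != V) on D(X)={2,5,6} D(V)={1,2,3,4,5,6}: no change => not a revision
Constraint 4 (Y + Z = X) on D(Y)={2,3,4,5,6} D(Z)={1,2,3,5} D(X)={2,5,6}: Y {2,3,4,5,6}->{2,3,4,5}; Z {1,2,3,5}->{1,2,3}; X {2,5,6}->{5,6} => REVISION
Total revisions = 2

Answer: 2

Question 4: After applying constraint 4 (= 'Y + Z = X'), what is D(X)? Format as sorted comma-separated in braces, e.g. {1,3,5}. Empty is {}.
Answer: {5,6}

Derivation:
Constraint 1 (Z != Y) on D(Z)={1,2,3,5,6} D(Y)={1,2,3,4,5,6}: no change
Constraint 2 (Z < Y) on D(Z)={1,2,3,5,6} D(Y)={1,2,3,4,5,6}: Z {1,2,3,5,6}->{1,2,3,5}; Y {1,2,3,4,5,6}->{2,3,4,5,6}
Constraint 3 (X != V) on D(X)={2,5,6} D(V)={1,2,3,4,5,6}: no change
Constraint 4 (Y + Z = X) on D(Y)={2,3,4,5,6} D(Z)={1,2,3,5} D(X)={2,5,6}: Y {2,3,4,5,6}->{2,3,4,5}; Z {1,2,3,5}->{1,2,3}; X {2,5,6}->{5,6}
So after constraint 4: D(X) = {5,6}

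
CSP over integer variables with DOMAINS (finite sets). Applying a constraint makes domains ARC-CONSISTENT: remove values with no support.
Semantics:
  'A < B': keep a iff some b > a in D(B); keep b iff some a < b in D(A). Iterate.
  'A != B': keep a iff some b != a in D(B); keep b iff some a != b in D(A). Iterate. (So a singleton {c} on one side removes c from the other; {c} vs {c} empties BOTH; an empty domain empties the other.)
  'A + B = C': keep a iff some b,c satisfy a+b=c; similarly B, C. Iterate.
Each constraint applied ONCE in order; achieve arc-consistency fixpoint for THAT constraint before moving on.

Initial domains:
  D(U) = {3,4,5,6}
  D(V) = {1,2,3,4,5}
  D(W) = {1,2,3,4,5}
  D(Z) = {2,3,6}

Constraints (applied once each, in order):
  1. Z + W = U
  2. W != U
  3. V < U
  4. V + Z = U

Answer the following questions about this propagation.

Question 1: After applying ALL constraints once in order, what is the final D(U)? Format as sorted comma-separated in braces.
Answer: {3,4,5,6}

Derivation:
Constraint 1 (Z + W = U) on D(Z)={2,3,6} D(W)={1,2,3,4,5} D(U)={3,4,5,6}: Z {2,3,6}->{2,3}; W {1,2,3,4,5}->{1,2,3,4}
Constraint 2 (W != U) on D(W)={1,2,3,4} D(U)={3,4,5,6}: no change
Constraint 3 (V < U) on D(V)={1,2,3,4,5} D(U)={3,4,5,6}: no change
Constraint 4 (V + Z = U) on D(V)={1,2,3,4,5} D(Z)={2,3} D(U)={3,4,5,6}: V {1,2,3,4,5}->{1,2,3,4}
So after all 4 constraints: D(U) = {3,4,5,6}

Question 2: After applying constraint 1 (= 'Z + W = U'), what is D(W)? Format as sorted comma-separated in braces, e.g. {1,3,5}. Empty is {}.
Constraint 1 (Z + W = U) on D(Z)={2,3,6} D(W)={1,2,3,4,5} D(U)={3,4,5,6}: Z {2,3,6}->{2,3}; W {1,2,3,4,5}->{1,2,3,4}
So after constraint 1: D(W) = {1,2,3,4}

Answer: {1,2,3,4}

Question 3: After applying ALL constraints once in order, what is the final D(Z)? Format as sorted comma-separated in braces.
Constraint 1 (Z + W = U) on D(Z)={2,3,6} D(W)={1,2,3,4,5} D(U)={3,4,5,6}: Z {2,3,6}->{2,3}; W {1,2,3,4,5}->{1,2,3,4}
Constraint 2 (W != U) on D(W)={1,2,3,4} D(U)={3,4,5,6}: no change
Constraint 3 (V < U) on D(V)={1,2,3,4,5} D(U)={3,4,5,6}: no change
Constraint 4 (V + Z = U) on D(V)={1,2,3,4,5} D(Z)={2,3} D(U)={3,4,5,6}: V {1,2,3,4,5}->{1,2,3,4}
So after all 4 constraints: D(Z) = {2,3}

Answer: {2,3}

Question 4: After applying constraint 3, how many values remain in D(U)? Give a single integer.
Answer: 4

Derivation:
Constraint 1 (Z + W = U) on D(Z)={2,3,6} D(W)={1,2,3,4,5} D(U)={3,4,5,6}: Z {2,3,6}->{2,3}; W {1,2,3,4,5}->{1,2,3,4}
Constraint 2 (W != U) on D(W)={1,2,3,4} D(U)={3,4,5,6}: no change
Constraint 3 (V < U) on D(V)={1,2,3,4,5} D(U)={3,4,5,6}: no change
So after constraint 3: D(U)={3,4,5,6}, size = 4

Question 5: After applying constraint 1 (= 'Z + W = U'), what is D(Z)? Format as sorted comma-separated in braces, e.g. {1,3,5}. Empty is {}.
Constraint 1 (Z + W = U) on D(Z)={2,3,6} D(W)={1,2,3,4,5} D(U)={3,4,5,6}: Z {2,3,6}->{2,3}; W {1,2,3,4,5}->{1,2,3,4}
So after constraint 1: D(Z) = {2,3}

Answer: {2,3}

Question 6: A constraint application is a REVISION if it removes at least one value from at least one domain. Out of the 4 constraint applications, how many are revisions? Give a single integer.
Constraint 1 (Z + W = U) on D(Z)={2,3,6} D(W)={1,2,3,4,5} D(U)={3,4,5,6}: Z {2,3,6}->{2,3}; W {1,2,3,4,5}->{1,2,3,4} => REVISION
Constraint 2 (W != U) on D(W)={1,2,3,4} D(U)={3,4,5,6}: no change => not a revision
Constraint 3 (V < U) on D(V)={1,2,3,4,5} D(U)={3,4,5,6}: no change => not a revision
Constraint 4 (V + Z = U) on D(V)={1,2,3,4,5} D(Z)={2,3} D(U)={3,4,5,6}: V {1,2,3,4,5}->{1,2,3,4} => REVISION
Total revisions = 2

Answer: 2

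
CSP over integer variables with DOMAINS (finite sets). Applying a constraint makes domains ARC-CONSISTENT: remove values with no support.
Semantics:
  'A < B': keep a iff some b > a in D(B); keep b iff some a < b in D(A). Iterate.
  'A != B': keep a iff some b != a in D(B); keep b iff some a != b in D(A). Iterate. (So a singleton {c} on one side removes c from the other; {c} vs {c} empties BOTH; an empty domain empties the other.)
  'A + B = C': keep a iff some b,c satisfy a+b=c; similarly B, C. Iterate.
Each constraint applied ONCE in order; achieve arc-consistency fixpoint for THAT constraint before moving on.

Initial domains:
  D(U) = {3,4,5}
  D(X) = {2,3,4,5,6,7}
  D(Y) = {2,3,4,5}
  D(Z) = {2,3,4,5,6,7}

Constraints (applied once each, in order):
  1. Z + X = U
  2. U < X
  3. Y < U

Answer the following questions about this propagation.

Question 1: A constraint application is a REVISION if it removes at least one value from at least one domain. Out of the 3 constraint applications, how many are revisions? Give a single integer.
Answer: 3

Derivation:
Constraint 1 (Z + X = U) on D(Z)={2,3,4,5,6,7} D(X)={2,3,4,5,6,7} D(U)={3,4,5}: Z {2,3,4,5,6,7}->{2,3}; X {2,3,4,5,6,7}->{2,3}; U {3,4,5}->{4,5} => REVISION
Constraint 2 (U < X) on D(U)={4,5} D(X)={2,3}: U {4,5}->{}; X {2,3}->{} => REVISION
Constraint 3 (Y < U) on D(Y)={2,3,4,5} D(U)={}: Y {2,3,4,5}->{} => REVISION
Total revisions = 3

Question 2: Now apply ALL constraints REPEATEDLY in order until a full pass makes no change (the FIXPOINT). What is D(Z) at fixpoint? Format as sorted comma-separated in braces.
pass 0 (initial): D(Z)={2,3,4,5,6,7}
pass 1: U {3,4,5}->{}; X {2,3,4,5,6,7}->{}; Y {2,3,4,5}->{}; Z {2,3,4,5,6,7}->{2,3}
pass 2: Z {2,3}->{}
pass 3: no change
Fixpoint after 3 passes: D(Z) = {}

Answer: {}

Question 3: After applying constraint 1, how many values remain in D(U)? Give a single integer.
Constraint 1 (Z + X = U) on D(Z)={2,3,4,5,6,7} D(X)={2,3,4,5,6,7} D(U)={3,4,5}: Z {2,3,4,5,6,7}->{2,3}; X {2,3,4,5,6,7}->{2,3}; U {3,4,5}->{4,5}
So after constraint 1: D(U)={4,5}, size = 2

Answer: 2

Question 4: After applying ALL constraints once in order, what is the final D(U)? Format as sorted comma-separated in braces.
Constraint 1 (Z + X = U) on D(Z)={2,3,4,5,6,7} D(X)={2,3,4,5,6,7} D(U)={3,4,5}: Z {2,3,4,5,6,7}->{2,3}; X {2,3,4,5,6,7}->{2,3}; U {3,4,5}->{4,5}
Constraint 2 (U < X) on D(U)={4,5} D(X)={2,3}: U {4,5}->{}; X {2,3}->{}
Constraint 3 (Y < U) on D(Y)={2,3,4,5} D(U)={}: Y {2,3,4,5}->{}
So after all 3 constraints: D(U) = {}

Answer: {}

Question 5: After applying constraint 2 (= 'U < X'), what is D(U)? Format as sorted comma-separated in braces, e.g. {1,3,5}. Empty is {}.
Constraint 1 (Z + X = U) on D(Z)={2,3,4,5,6,7} D(X)={2,3,4,5,6,7} D(U)={3,4,5}: Z {2,3,4,5,6,7}->{2,3}; X {2,3,4,5,6,7}->{2,3}; U {3,4,5}->{4,5}
Constraint 2 (U < X) on D(U)={4,5} D(X)={2,3}: U {4,5}->{}; X {2,3}->{}
So after constraint 2: D(U) = {}

Answer: {}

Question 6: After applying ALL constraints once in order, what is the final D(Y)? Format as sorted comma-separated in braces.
Answer: {}

Derivation:
Constraint 1 (Z + X = U) on D(Z)={2,3,4,5,6,7} D(X)={2,3,4,5,6,7} D(U)={3,4,5}: Z {2,3,4,5,6,7}->{2,3}; X {2,3,4,5,6,7}->{2,3}; U {3,4,5}->{4,5}
Constraint 2 (U < X) on D(U)={4,5} D(X)={2,3}: U {4,5}->{}; X {2,3}->{}
Constraint 3 (Y < U) on D(Y)={2,3,4,5} D(U)={}: Y {2,3,4,5}->{}
So after all 3 constraints: D(Y) = {}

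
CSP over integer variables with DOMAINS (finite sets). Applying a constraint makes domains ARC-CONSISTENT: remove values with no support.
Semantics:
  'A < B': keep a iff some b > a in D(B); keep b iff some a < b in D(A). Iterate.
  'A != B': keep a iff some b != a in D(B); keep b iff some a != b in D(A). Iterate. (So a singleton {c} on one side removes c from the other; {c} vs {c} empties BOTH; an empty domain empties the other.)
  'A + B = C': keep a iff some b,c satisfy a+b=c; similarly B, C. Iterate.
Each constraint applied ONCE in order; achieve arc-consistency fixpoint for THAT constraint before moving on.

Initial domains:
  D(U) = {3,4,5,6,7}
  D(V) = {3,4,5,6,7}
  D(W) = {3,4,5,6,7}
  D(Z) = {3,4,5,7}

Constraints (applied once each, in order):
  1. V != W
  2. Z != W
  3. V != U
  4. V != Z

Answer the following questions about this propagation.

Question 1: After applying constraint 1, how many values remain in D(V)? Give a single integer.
Answer: 5

Derivation:
Constraint 1 (V != W) on D(V)={3,4,5,6,7} D(W)={3,4,5,6,7}: no change
So after constraint 1: D(V)={3,4,5,6,7}, size = 5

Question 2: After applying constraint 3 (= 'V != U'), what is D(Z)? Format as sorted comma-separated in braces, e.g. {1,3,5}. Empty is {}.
Constraint 1 (V != W) on D(V)={3,4,5,6,7} D(W)={3,4,5,6,7}: no change
Constraint 2 (Z != W) on D(Z)={3,4,5,7} D(W)={3,4,5,6,7}: no change
Constraint 3 (V != U) on D(V)={3,4,5,6,7} D(U)={3,4,5,6,7}: no change
So after constraint 3: D(Z) = {3,4,5,7}

Answer: {3,4,5,7}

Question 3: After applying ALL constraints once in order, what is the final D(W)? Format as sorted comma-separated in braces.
Constraint 1 (V != W) on D(V)={3,4,5,6,7} D(W)={3,4,5,6,7}: no change
Constraint 2 (Z != W) on D(Z)={3,4,5,7} D(W)={3,4,5,6,7}: no change
Constraint 3 (V != U) on D(V)={3,4,5,6,7} D(U)={3,4,5,6,7}: no change
Constraint 4 (V != Z) on D(V)={3,4,5,6,7} D(Z)={3,4,5,7}: no change
So after all 4 constraints: D(W) = {3,4,5,6,7}

Answer: {3,4,5,6,7}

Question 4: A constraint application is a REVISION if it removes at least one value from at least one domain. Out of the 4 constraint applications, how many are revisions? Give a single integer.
Constraint 1 (V != W) on D(V)={3,4,5,6,7} D(W)={3,4,5,6,7}: no change => not a revision
Constraint 2 (Z != W) on D(Z)={3,4,5,7} D(W)={3,4,5,6,7}: no change => not a revision
Constraint 3 (V != U) on D(V)={3,4,5,6,7} D(U)={3,4,5,6,7}: no change => not a revision
Constraint 4 (V != Z) on D(V)={3,4,5,6,7} D(Z)={3,4,5,7}: no change => not a revision
Total revisions = 0

Answer: 0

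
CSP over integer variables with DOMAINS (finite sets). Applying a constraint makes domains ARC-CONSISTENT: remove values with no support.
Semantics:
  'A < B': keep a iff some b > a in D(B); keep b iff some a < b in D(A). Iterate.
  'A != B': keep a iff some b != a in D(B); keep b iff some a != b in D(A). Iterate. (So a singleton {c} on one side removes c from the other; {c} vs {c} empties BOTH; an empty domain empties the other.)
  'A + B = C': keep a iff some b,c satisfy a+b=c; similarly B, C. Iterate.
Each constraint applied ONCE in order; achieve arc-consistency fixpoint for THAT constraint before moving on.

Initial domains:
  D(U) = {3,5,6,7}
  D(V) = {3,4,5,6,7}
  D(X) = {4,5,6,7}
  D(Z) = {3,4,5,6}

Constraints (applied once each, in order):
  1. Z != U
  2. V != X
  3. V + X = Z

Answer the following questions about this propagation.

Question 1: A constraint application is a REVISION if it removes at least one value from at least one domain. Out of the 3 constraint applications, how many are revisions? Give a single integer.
Constraint 1 (Z != U) on D(Z)={3,4,5,6} D(U)={3,5,6,7}: no change => not a revision
Constraint 2 (V != X) on D(V)={3,4,5,6,7} D(X)={4,5,6,7}: no change => not a revision
Constraint 3 (V + X = Z) on D(V)={3,4,5,6,7} D(X)={4,5,6,7} D(Z)={3,4,5,6}: V {3,4,5,6,7}->{}; X {4,5,6,7}->{}; Z {3,4,5,6}->{} => REVISION
Total revisions = 1

Answer: 1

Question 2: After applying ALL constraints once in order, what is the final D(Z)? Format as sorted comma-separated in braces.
Constraint 1 (Z != U) on D(Z)={3,4,5,6} D(U)={3,5,6,7}: no change
Constraint 2 (V != X) on D(V)={3,4,5,6,7} D(X)={4,5,6,7}: no change
Constraint 3 (V + X = Z) on D(V)={3,4,5,6,7} D(X)={4,5,6,7} D(Z)={3,4,5,6}: V {3,4,5,6,7}->{}; X {4,5,6,7}->{}; Z {3,4,5,6}->{}
So after all 3 constraints: D(Z) = {}

Answer: {}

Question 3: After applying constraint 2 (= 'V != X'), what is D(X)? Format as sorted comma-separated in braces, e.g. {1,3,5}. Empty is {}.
Answer: {4,5,6,7}

Derivation:
Constraint 1 (Z != U) on D(Z)={3,4,5,6} D(U)={3,5,6,7}: no change
Constraint 2 (V != X) on D(V)={3,4,5,6,7} D(X)={4,5,6,7}: no change
So after constraint 2: D(X) = {4,5,6,7}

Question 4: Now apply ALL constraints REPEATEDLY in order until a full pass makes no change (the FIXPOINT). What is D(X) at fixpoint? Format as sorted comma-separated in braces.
pass 0 (initial): D(X)={4,5,6,7}
pass 1: V {3,4,5,6,7}->{}; X {4,5,6,7}->{}; Z {3,4,5,6}->{}
pass 2: U {3,5,6,7}->{}
pass 3: no change
Fixpoint after 3 passes: D(X) = {}

Answer: {}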